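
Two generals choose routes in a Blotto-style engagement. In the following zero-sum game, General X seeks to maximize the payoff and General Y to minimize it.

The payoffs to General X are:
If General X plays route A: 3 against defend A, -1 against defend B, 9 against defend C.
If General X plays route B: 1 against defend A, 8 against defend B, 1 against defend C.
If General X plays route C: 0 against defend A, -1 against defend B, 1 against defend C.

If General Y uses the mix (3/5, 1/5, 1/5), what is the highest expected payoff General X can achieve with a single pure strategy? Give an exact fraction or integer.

17/5

route A: (3)·(3/5) + (-1)·(1/5) + (9)·(1/5) = 17/5.
route B: (1)·(3/5) + (8)·(1/5) + (1)·(1/5) = 12/5.
route C: (0)·(3/5) + (-1)·(1/5) + (1)·(1/5) = 0.
The best pure response is route A with expected payoff 17/5.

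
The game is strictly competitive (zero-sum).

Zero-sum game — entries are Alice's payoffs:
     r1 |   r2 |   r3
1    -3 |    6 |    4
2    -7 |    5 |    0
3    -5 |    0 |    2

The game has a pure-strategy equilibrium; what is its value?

-3

Row minima: -3, -7, -5 → Alice's maximin is -3.
Column maxima: -3, 6, 4 → Bob's minimax is -3.
They coincide at (1, r1), so the value is -3.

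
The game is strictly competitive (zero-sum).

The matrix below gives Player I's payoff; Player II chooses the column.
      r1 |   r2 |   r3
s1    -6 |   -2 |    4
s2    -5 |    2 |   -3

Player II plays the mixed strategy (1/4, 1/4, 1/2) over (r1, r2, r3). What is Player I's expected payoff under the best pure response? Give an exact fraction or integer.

0

s1: (-6)·(1/4) + (-2)·(1/4) + (4)·(1/2) = 0.
s2: (-5)·(1/4) + (2)·(1/4) + (-3)·(1/2) = -9/4.
The best pure response is s1 with expected payoff 0.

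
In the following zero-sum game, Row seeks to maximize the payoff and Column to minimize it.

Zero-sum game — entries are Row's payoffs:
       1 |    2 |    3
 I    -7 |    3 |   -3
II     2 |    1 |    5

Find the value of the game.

13/11

Column 3 is strictly dominated by 1 for Column (it gives Row more in every row).
The remaining 2×2 game on (I, II) × (1, 2) has no saddle point. Let Row play I with probability p; indifference gives −7p + 2(1−p) = 3p + (1−p), so p = 1/11.
Similarly Column's optimal q on 1 is 2/11, and the value is -7·(2/11) + (3)·(9/11) = 13/11.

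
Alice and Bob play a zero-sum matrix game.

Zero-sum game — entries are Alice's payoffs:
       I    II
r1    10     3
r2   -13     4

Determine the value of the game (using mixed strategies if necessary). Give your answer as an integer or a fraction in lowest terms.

79/24

Row minima are 3 and -13, so Alice's maximin is 3; column maxima are 10 and 4, so Bob's minimax is 4. These differ, so the equilibrium is in mixed strategies.
Let Alice play r1 with probability p. Bob is indifferent when 10p − 13(1−p) = 3p + 4(1−p), giving p = 17/24.
Let Bob play I with probability q. Alice is indifferent when 10q + 3(1−q) = −13q + 4(1−q), giving q = 1/24.
The value is 10·(1/24) + (3)·(23/24) = 79/24.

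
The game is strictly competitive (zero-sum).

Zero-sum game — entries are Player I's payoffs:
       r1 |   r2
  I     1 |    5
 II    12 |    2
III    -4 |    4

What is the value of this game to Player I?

Row III is strictly dominated by row I, so Player I never plays it.
The remaining 2×2 game on (I, II) × (r1, r2) has no saddle point. Let Player I play I with probability p; indifference gives p + 12(1−p) = 5p + 2(1−p), so p = 5/7.
Similarly Player II's optimal q on r1 is 3/14, and the value is 1·(3/14) + (5)·(11/14) = 29/7.

29/7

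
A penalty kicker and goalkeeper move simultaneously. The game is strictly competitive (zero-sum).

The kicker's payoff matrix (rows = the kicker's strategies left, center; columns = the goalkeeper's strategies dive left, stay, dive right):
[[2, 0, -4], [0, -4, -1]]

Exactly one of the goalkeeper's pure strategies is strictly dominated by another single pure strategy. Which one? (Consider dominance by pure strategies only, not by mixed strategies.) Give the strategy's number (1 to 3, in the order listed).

1

The goalkeeper prefers columns that give the kicker less. Compare dive left with stay: 0 < 2, -4 < 0.
So stay strictly dominates dive left for the goalkeeper; dive left is strictly dominated.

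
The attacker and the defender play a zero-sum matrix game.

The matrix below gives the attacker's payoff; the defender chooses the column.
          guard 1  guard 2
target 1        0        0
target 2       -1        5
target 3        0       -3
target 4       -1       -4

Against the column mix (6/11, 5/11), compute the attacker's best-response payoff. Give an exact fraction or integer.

19/11

target 1: (0)·(6/11) + (0)·(5/11) = 0.
target 2: (-1)·(6/11) + (5)·(5/11) = 19/11.
target 3: (0)·(6/11) + (-3)·(5/11) = -15/11.
target 4: (-1)·(6/11) + (-4)·(5/11) = -26/11.
The best pure response is target 2 with expected payoff 19/11.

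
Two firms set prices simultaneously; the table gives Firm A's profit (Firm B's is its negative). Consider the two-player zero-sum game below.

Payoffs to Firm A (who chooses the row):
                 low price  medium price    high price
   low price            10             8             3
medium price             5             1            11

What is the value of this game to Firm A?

17/3

Column low price is strictly dominated by medium price for Firm B (it gives Firm A more in every row).
The remaining 2×2 game on (low price, medium price) × (medium price, high price) has no saddle point. Let Firm A play low price with probability p; indifference gives 8p + (1−p) = 3p + 11(1−p), so p = 2/3.
Similarly Firm B's optimal q on medium price is 8/15, and the value is 8·(8/15) + (3)·(7/15) = 17/3.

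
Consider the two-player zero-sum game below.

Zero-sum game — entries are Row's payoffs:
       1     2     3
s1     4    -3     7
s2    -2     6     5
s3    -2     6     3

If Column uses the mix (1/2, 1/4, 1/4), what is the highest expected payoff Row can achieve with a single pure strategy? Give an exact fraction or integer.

3

s1: (4)·(1/2) + (-3)·(1/4) + (7)·(1/4) = 3.
s2: (-2)·(1/2) + (6)·(1/4) + (5)·(1/4) = 7/4.
s3: (-2)·(1/2) + (6)·(1/4) + (3)·(1/4) = 5/4.
The best pure response is s1 with expected payoff 3.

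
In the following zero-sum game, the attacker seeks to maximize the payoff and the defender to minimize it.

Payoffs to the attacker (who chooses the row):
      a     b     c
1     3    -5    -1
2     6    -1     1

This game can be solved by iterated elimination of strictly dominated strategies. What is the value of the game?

Row 1 is strictly dominated by row 2 (6>3, -1>-5, 1>-1); eliminate 1.
Column c is strictly dominated by b for the defender (-1<1); eliminate c.
Column a is strictly dominated by b for the defender (-1<6); eliminate a.
Only (2, b) remains, with payoff -1.

-1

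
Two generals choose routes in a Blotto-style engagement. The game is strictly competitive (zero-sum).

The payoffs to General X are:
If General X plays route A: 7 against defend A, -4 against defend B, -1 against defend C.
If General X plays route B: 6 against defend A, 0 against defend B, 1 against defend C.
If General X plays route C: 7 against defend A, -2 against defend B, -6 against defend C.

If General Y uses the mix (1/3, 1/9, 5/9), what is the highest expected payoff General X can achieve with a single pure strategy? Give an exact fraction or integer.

23/9

route A: (7)·(1/3) + (-4)·(1/9) + (-1)·(5/9) = 4/3.
route B: (6)·(1/3) + (0)·(1/9) + (1)·(5/9) = 23/9.
route C: (7)·(1/3) + (-2)·(1/9) + (-6)·(5/9) = -11/9.
The best pure response is route B with expected payoff 23/9.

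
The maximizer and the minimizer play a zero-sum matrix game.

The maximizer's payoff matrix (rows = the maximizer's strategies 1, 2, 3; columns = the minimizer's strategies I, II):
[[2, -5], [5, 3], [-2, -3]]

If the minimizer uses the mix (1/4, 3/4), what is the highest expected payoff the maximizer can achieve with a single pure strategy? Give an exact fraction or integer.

7/2

1: (2)·(1/4) + (-5)·(3/4) = -13/4.
2: (5)·(1/4) + (3)·(3/4) = 7/2.
3: (-2)·(1/4) + (-3)·(3/4) = -11/4.
The best pure response is 2 with expected payoff 7/2.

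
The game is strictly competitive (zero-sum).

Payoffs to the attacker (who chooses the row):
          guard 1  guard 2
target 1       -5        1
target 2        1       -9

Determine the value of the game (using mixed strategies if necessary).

-11/4

Row minima are -5 and -9, so the attacker's maximin is -5; column maxima are 1 and 1, so the defender's minimax is 1. These differ, so the equilibrium is in mixed strategies.
Let the attacker play target 1 with probability p. The defender is indifferent when −5p + (1−p) = p − 9(1−p), giving p = 5/8.
Let the defender play guard 1 with probability q. The attacker is indifferent when −5q + (1−q) = q − 9(1−q), giving q = 5/8.
The value is -5·(5/8) + (1)·(3/8) = -11/4.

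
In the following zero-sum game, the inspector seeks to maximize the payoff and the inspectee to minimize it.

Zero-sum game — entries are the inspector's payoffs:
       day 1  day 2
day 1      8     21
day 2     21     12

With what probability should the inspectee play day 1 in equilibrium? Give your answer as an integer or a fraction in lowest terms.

9/22

Row minima are 8 and 12, so the inspector's maximin is 12; column maxima are 21 and 21, so the inspectee's minimax is 21. These differ, so the equilibrium is in mixed strategies.
Let the inspectee play day 1 with probability q. The inspector is indifferent when 8q + 21(1−q) = 21q + 12(1−q), giving q = 9/22.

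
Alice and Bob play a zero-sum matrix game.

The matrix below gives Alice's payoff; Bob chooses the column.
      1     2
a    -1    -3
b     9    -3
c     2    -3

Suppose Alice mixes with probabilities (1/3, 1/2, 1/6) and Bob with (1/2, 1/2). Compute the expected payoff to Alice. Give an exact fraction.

3/4

Against (1/2, 1/2), each row's expected payoff is a: -2; b: 3; c: -1/2.
Taking the (1/3, 1/2, 1/6)-weighted average: (1/3)·(-2) + (1/2)·(3) + (1/6)·(-1/2) = 3/4.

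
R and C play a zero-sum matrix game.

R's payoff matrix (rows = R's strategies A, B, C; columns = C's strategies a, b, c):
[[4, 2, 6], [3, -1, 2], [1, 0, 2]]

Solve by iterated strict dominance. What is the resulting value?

Row B is strictly dominated by row A (4>3, 2>-1, 6>2); eliminate B.
Row C is strictly dominated by row A (4>1, 2>0, 6>2); eliminate C.
Column a is strictly dominated by b for C (2<4); eliminate a.
Column c is strictly dominated by b for C (2<6); eliminate c.
Only (A, b) remains, with payoff 2.

2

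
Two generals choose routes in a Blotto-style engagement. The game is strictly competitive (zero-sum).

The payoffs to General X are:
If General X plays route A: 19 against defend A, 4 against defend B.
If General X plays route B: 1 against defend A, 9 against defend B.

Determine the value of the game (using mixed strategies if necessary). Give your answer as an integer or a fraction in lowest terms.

167/23

Row minima are 4 and 1, so General X's maximin is 4; column maxima are 19 and 9, so General Y's minimax is 9. These differ, so the equilibrium is in mixed strategies.
Let General X play route A with probability p. General Y is indifferent when 19p + (1−p) = 4p + 9(1−p), giving p = 8/23.
Let General Y play defend A with probability q. General X is indifferent when 19q + 4(1−q) = q + 9(1−q), giving q = 5/23.
The value is 19·(5/23) + (4)·(18/23) = 167/23.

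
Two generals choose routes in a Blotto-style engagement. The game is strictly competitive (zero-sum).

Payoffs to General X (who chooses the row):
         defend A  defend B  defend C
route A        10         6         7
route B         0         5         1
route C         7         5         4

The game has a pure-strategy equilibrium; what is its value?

Row minima: 6, 0, 4 → General X's maximin is 6.
Column maxima: 10, 6, 7 → General Y's minimax is 6.
They coincide at (route A, defend B), so the value is 6.

6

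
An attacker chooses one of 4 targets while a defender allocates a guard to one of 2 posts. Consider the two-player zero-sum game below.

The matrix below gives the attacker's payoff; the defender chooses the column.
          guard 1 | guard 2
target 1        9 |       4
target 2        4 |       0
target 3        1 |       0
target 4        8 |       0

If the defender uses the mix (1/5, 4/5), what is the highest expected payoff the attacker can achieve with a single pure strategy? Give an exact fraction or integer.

target 1: (9)·(1/5) + (4)·(4/5) = 5.
target 2: (4)·(1/5) + (0)·(4/5) = 4/5.
target 3: (1)·(1/5) + (0)·(4/5) = 1/5.
target 4: (8)·(1/5) + (0)·(4/5) = 8/5.
The best pure response is target 1 with expected payoff 5.

5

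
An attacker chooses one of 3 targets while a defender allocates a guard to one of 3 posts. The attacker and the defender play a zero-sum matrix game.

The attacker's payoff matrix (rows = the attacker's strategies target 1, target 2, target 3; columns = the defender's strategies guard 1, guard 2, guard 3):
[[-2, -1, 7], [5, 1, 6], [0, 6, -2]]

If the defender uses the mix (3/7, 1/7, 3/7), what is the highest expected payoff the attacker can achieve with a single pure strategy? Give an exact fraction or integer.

34/7

target 1: (-2)·(3/7) + (-1)·(1/7) + (7)·(3/7) = 2.
target 2: (5)·(3/7) + (1)·(1/7) + (6)·(3/7) = 34/7.
target 3: (0)·(3/7) + (6)·(1/7) + (-2)·(3/7) = 0.
The best pure response is target 2 with expected payoff 34/7.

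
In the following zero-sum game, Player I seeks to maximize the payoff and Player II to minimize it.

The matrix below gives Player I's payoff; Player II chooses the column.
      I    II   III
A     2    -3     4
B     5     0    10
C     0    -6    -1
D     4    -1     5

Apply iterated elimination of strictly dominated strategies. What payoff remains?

0

Row C is strictly dominated by row A (2>0, -3>-6, 4>-1); eliminate C.
Column III is strictly dominated by I for Player II (2<4, 5<10, 4<5); eliminate III.
Column I is strictly dominated by II for Player II (-3<2, 0<5, -1<4); eliminate I.
Row D is strictly dominated by row B (0>-1); eliminate D.
Row A is strictly dominated by row B (0>-3); eliminate A.
Only (B, II) remains, with payoff 0.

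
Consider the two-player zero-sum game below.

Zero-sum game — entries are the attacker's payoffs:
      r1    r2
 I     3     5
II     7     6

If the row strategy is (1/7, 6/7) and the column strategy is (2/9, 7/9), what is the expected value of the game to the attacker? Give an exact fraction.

377/63

Against (2/9, 7/9), each row's expected payoff is I: 41/9; II: 56/9.
Taking the (1/7, 6/7)-weighted average: (1/7)·(41/9) + (6/7)·(56/9) = 377/63.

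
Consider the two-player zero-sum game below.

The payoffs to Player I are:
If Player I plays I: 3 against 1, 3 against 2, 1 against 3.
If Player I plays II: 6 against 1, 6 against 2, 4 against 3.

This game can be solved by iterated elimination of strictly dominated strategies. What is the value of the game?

Column 2 is strictly dominated by 3 for Player II (1<3, 4<6); eliminate 2.
Column 1 is strictly dominated by 3 for Player II (1<3, 4<6); eliminate 1.
Row I is strictly dominated by row II (4>1); eliminate I.
Only (II, 3) remains, with payoff 4.

4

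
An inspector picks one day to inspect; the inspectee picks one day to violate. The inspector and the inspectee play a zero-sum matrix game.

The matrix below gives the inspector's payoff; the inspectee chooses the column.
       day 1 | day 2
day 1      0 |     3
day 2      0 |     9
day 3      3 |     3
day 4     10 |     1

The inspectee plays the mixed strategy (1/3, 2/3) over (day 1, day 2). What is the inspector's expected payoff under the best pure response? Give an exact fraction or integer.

6

day 1: (0)·(1/3) + (3)·(2/3) = 2.
day 2: (0)·(1/3) + (9)·(2/3) = 6.
day 3: (3)·(1/3) + (3)·(2/3) = 3.
day 4: (10)·(1/3) + (1)·(2/3) = 4.
The best pure response is day 2 with expected payoff 6.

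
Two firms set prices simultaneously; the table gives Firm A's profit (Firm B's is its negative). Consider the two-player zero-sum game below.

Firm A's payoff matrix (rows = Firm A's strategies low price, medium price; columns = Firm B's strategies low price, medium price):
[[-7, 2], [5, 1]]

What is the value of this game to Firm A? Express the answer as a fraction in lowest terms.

Row minima are -7 and 1, so Firm A's maximin is 1; column maxima are 5 and 2, so Firm B's minimax is 2. These differ, so the equilibrium is in mixed strategies.
Let Firm A play low price with probability p. Firm B is indifferent when −7p + 5(1−p) = 2p + (1−p), giving p = 4/13.
Let Firm B play low price with probability q. Firm A is indifferent when −7q + 2(1−q) = 5q + (1−q), giving q = 1/13.
The value is -7·(1/13) + (2)·(12/13) = 17/13.

17/13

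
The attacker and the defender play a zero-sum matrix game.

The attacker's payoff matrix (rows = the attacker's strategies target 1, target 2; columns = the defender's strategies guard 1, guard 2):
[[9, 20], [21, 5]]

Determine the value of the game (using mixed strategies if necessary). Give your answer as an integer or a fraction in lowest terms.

125/9

Row minima are 9 and 5, so the attacker's maximin is 9; column maxima are 21 and 20, so the defender's minimax is 20. These differ, so the equilibrium is in mixed strategies.
Let the attacker play target 1 with probability p. The defender is indifferent when 9p + 21(1−p) = 20p + 5(1−p), giving p = 16/27.
Let the defender play guard 1 with probability q. The attacker is indifferent when 9q + 20(1−q) = 21q + 5(1−q), giving q = 5/9.
The value is 9·(5/9) + (20)·(4/9) = 125/9.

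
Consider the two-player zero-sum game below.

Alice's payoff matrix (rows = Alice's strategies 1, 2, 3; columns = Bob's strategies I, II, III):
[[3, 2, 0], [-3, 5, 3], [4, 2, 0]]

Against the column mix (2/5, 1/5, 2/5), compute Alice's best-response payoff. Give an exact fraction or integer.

1: (3)·(2/5) + (2)·(1/5) + (0)·(2/5) = 8/5.
2: (-3)·(2/5) + (5)·(1/5) + (3)·(2/5) = 1.
3: (4)·(2/5) + (2)·(1/5) + (0)·(2/5) = 2.
The best pure response is 3 with expected payoff 2.

2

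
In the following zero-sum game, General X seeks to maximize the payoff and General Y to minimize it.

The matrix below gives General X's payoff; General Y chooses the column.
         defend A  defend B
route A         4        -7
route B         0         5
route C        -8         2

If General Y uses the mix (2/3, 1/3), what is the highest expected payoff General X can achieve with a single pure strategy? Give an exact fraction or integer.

5/3

route A: (4)·(2/3) + (-7)·(1/3) = 1/3.
route B: (0)·(2/3) + (5)·(1/3) = 5/3.
route C: (-8)·(2/3) + (2)·(1/3) = -14/3.
The best pure response is route B with expected payoff 5/3.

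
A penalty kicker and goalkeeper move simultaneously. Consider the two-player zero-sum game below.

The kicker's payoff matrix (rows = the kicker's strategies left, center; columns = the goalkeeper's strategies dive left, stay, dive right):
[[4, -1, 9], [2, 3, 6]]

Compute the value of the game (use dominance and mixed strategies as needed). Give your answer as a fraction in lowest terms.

7/3

Column dive right is strictly dominated by dive left for the goalkeeper (it gives the kicker more in every row).
The remaining 2×2 game on (left, center) × (dive left, stay) has no saddle point. Let the kicker play left with probability p; indifference gives 4p + 2(1−p) = −p + 3(1−p), so p = 1/6.
Similarly the goalkeeper's optimal q on dive left is 2/3, and the value is 4·(2/3) + (-1)·(1/3) = 7/3.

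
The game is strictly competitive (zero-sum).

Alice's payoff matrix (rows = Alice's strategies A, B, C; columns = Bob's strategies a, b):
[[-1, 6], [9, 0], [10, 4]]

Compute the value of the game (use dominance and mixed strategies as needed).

64/13

Row B is strictly dominated by row C, so Alice never plays it.
The remaining 2×2 game on (A, C) × (a, b) has no saddle point. Let Alice play A with probability p; indifference gives −p + 10(1−p) = 6p + 4(1−p), so p = 6/13.
Similarly Bob's optimal q on a is 2/13, and the value is -1·(2/13) + (6)·(11/13) = 64/13.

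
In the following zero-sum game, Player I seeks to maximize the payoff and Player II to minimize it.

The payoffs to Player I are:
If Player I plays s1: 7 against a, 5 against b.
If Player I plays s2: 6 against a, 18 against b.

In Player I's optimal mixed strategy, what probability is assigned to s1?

6/7

Row minima are 5 and 6, so Player I's maximin is 6; column maxima are 7 and 18, so Player II's minimax is 7. These differ, so the equilibrium is in mixed strategies.
Let Player I play s1 with probability p. Player II is indifferent when 7p + 6(1−p) = 5p + 18(1−p), giving p = 6/7.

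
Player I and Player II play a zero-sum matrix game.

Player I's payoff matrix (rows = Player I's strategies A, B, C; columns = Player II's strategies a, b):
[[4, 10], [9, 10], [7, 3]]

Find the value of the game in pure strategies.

Row minima: 4, 9, 3 → Player I's maximin is 9.
Column maxima: 9, 10 → Player II's minimax is 9.
They coincide at (B, a), so the value is 9.

9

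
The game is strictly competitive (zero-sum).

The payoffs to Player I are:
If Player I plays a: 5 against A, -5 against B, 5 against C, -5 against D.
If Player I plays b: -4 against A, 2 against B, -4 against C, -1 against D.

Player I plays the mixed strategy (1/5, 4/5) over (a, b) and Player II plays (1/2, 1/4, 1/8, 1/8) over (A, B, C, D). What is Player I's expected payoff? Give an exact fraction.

Against (1/2, 1/4, 1/8, 1/8), each row's expected payoff is a: 5/4; b: -17/8.
Taking the (1/5, 4/5)-weighted average: (1/5)·(5/4) + (4/5)·(-17/8) = -29/20.

-29/20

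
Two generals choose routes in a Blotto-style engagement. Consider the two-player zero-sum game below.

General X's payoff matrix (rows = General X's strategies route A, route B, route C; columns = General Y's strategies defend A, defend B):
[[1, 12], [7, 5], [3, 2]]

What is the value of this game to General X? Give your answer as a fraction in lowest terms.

Row route C is strictly dominated by row route B, so General X never plays it.
The remaining 2×2 game on (route A, route B) × (defend A, defend B) has no saddle point. Let General X play route A with probability p; indifference gives p + 7(1−p) = 12p + 5(1−p), so p = 2/13.
Similarly General Y's optimal q on defend A is 7/13, and the value is 1·(7/13) + (12)·(6/13) = 79/13.

79/13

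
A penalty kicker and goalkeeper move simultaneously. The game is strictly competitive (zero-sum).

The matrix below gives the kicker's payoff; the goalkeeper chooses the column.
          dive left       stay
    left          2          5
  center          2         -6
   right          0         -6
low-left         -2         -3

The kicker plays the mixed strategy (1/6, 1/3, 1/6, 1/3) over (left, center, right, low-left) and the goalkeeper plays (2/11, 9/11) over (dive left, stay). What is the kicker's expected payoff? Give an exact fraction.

Against (2/11, 9/11), each row's expected payoff is left: 49/11; center: -50/11; right: -54/11; low-left: -31/11.
Taking the (1/6, 1/3, 1/6, 1/3)-weighted average: (1/6)·(49/11) + (1/3)·(-50/11) + (1/6)·(-54/11) + (1/3)·(-31/11) = -167/66.

-167/66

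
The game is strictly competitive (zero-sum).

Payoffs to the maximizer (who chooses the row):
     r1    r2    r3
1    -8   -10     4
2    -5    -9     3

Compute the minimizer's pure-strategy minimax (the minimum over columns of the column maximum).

The worst case (largest entry) in each column is r1: -5, r2: -9, r3: 4.
The best (smallest) of these is -9.

-9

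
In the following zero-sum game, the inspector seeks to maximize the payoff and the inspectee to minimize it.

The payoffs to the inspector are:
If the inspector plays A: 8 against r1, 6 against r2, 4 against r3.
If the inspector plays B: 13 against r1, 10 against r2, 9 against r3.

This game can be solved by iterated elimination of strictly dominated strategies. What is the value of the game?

Row A is strictly dominated by row B (13>8, 10>6, 9>4); eliminate A.
Column r1 is strictly dominated by r2 for the inspectee (10<13); eliminate r1.
Column r2 is strictly dominated by r3 for the inspectee (9<10); eliminate r2.
Only (B, r3) remains, with payoff 9.

9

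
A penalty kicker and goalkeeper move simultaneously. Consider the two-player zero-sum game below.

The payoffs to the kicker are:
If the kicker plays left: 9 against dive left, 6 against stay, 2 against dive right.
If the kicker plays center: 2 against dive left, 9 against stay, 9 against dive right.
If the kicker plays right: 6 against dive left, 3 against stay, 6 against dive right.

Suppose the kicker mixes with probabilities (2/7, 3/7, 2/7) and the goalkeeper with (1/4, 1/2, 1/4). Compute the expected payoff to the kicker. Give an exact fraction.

Against (1/4, 1/2, 1/4), each row's expected payoff is left: 23/4; center: 29/4; right: 9/2.
Taking the (2/7, 3/7, 2/7)-weighted average: (2/7)·(23/4) + (3/7)·(29/4) + (2/7)·(9/2) = 169/28.

169/28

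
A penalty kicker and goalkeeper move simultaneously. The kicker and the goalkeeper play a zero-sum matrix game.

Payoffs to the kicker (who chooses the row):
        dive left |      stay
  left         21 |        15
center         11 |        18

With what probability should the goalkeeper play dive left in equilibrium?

Row minima are 15 and 11, so the kicker's maximin is 15; column maxima are 21 and 18, so the goalkeeper's minimax is 18. These differ, so the equilibrium is in mixed strategies.
Let the goalkeeper play dive left with probability q. The kicker is indifferent when 21q + 15(1−q) = 11q + 18(1−q), giving q = 3/13.

3/13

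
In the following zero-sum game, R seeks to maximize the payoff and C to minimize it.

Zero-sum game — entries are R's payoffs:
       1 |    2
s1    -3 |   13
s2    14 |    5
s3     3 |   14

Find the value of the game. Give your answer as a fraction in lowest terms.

181/20

Row s1 is strictly dominated by row s3, so R never plays it.
The remaining 2×2 game on (s2, s3) × (1, 2) has no saddle point. Let R play s2 with probability p; indifference gives 14p + 3(1−p) = 5p + 14(1−p), so p = 11/20.
Similarly C's optimal q on 1 is 9/20, and the value is 14·(9/20) + (5)·(11/20) = 181/20.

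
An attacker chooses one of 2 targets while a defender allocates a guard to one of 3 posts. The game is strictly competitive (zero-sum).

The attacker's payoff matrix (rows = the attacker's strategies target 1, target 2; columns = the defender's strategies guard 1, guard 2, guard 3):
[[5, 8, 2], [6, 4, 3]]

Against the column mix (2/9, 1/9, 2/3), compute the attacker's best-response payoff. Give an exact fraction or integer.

34/9

target 1: (5)·(2/9) + (8)·(1/9) + (2)·(2/3) = 10/3.
target 2: (6)·(2/9) + (4)·(1/9) + (3)·(2/3) = 34/9.
The best pure response is target 2 with expected payoff 34/9.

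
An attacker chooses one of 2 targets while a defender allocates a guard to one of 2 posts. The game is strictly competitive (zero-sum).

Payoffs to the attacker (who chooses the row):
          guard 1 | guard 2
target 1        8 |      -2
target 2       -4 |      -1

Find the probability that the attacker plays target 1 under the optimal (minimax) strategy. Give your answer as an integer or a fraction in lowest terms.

Row minima are -2 and -4, so the attacker's maximin is -2; column maxima are 8 and -1, so the defender's minimax is -1. These differ, so the equilibrium is in mixed strategies.
Let the attacker play target 1 with probability p. The defender is indifferent when 8p − 4(1−p) = −2p − (1−p), giving p = 3/13.

3/13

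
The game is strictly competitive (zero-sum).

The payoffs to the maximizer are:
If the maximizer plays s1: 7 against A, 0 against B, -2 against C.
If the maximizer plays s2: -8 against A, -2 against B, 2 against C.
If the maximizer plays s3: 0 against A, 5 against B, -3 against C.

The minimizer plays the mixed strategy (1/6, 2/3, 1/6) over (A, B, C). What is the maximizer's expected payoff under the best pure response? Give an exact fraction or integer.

17/6

s1: (7)·(1/6) + (0)·(2/3) + (-2)·(1/6) = 5/6.
s2: (-8)·(1/6) + (-2)·(2/3) + (2)·(1/6) = -7/3.
s3: (0)·(1/6) + (5)·(2/3) + (-3)·(1/6) = 17/6.
The best pure response is s3 with expected payoff 17/6.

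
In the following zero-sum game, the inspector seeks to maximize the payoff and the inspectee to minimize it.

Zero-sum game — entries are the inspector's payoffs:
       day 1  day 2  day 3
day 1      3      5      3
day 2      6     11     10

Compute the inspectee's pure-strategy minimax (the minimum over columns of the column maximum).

The worst case (largest entry) in each column is day 1: 6, day 2: 11, day 3: 10.
The best (smallest) of these is 6.

6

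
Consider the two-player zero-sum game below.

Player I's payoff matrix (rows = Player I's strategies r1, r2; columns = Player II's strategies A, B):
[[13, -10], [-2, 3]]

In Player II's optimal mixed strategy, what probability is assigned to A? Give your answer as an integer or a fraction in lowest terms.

Row minima are -10 and -2, so Player I's maximin is -2; column maxima are 13 and 3, so Player II's minimax is 3. These differ, so the equilibrium is in mixed strategies.
Let Player II play A with probability q. Player I is indifferent when 13q − 10(1−q) = −2q + 3(1−q), giving q = 13/28.

13/28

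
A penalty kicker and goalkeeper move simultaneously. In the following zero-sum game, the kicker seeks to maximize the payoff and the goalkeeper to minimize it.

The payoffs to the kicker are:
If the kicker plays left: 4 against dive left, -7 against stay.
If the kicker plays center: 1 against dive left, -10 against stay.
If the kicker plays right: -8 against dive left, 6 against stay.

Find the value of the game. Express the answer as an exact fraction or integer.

-32/25

Row center is strictly dominated by row left, so the kicker never plays it.
The remaining 2×2 game on (left, right) × (dive left, stay) has no saddle point. Let the kicker play left with probability p; indifference gives 4p − 8(1−p) = −7p + 6(1−p), so p = 14/25.
Similarly the goalkeeper's optimal q on dive left is 13/25, and the value is 4·(13/25) + (-7)·(12/25) = -32/25.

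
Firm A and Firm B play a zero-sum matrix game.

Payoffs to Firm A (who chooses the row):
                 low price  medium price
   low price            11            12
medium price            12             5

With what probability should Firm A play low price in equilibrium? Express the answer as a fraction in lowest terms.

Row minima are 11 and 5, so Firm A's maximin is 11; column maxima are 12 and 12, so Firm B's minimax is 12. These differ, so the equilibrium is in mixed strategies.
Let Firm A play low price with probability p. Firm B is indifferent when 11p + 12(1−p) = 12p + 5(1−p), giving p = 7/8.

7/8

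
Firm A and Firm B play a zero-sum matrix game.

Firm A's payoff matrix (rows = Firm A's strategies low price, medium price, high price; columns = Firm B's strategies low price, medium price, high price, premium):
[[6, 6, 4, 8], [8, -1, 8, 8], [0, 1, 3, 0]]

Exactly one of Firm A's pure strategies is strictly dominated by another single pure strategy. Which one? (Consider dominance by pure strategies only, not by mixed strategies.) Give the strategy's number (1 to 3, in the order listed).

Compare high price with low price: 6 > 0, 6 > 1, 4 > 3, 8 > 0.
So low price strictly dominates high price for Firm A; high price is strictly dominated.

3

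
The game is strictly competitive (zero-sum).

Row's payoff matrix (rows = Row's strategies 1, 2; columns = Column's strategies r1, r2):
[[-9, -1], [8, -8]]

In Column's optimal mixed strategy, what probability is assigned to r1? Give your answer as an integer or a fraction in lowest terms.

Row minima are -9 and -8, so Row's maximin is -8; column maxima are 8 and -1, so Column's minimax is -1. These differ, so the equilibrium is in mixed strategies.
Let Column play r1 with probability q. Row is indifferent when −9q − (1−q) = 8q − 8(1−q), giving q = 7/24.

7/24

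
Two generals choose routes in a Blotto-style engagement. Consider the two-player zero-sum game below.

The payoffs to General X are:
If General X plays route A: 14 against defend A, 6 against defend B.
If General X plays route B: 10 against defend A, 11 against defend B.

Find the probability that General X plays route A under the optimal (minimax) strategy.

1/9

Row minima are 6 and 10, so General X's maximin is 10; column maxima are 14 and 11, so General Y's minimax is 11. These differ, so the equilibrium is in mixed strategies.
Let General X play route A with probability p. General Y is indifferent when 14p + 10(1−p) = 6p + 11(1−p), giving p = 1/9.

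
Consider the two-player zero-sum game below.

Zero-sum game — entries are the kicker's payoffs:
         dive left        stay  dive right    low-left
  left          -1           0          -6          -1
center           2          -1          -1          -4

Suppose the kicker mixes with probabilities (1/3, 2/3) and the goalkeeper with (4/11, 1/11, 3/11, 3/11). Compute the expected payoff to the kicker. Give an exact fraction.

Against (4/11, 1/11, 3/11, 3/11), each row's expected payoff is left: -25/11; center: -8/11.
Taking the (1/3, 2/3)-weighted average: (1/3)·(-25/11) + (2/3)·(-8/11) = -41/33.

-41/33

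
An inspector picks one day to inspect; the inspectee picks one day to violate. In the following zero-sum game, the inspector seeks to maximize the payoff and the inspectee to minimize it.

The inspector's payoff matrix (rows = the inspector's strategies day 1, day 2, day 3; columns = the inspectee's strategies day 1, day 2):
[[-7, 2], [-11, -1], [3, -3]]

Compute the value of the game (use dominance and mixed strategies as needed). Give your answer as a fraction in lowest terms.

Row day 2 is strictly dominated by row day 1, so the inspector never plays it.
The remaining 2×2 game on (day 1, day 3) × (day 1, day 2) has no saddle point. Let the inspector play day 1 with probability p; indifference gives −7p + 3(1−p) = 2p − 3(1−p), so p = 2/5.
Similarly the inspectee's optimal q on day 1 is 1/3, and the value is -7·(1/3) + (2)·(2/3) = -1.

-1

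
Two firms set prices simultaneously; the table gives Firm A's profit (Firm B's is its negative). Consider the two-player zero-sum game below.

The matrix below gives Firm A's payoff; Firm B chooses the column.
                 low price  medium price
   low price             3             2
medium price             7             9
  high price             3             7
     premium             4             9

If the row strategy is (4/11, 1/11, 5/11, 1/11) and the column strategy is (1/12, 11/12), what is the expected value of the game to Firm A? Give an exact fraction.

709/132

Against (1/12, 11/12), each row's expected payoff is low price: 25/12; medium price: 53/6; high price: 20/3; premium: 103/12.
Taking the (4/11, 1/11, 5/11, 1/11)-weighted average: (4/11)·(25/12) + (1/11)·(53/6) + (5/11)·(20/3) + (1/11)·(103/12) = 709/132.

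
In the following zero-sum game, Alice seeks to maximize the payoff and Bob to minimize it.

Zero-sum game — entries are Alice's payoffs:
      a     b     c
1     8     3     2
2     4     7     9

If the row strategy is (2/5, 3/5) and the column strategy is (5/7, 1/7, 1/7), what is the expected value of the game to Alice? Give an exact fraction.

Against (5/7, 1/7, 1/7), each row's expected payoff is 1: 45/7; 2: 36/7.
Taking the (2/5, 3/5)-weighted average: (2/5)·(45/7) + (3/5)·(36/7) = 198/35.

198/35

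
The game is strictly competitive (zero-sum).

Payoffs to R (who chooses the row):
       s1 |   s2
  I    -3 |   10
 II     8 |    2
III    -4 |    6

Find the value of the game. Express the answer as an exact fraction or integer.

Row III is strictly dominated by row I, so R never plays it.
The remaining 2×2 game on (I, II) × (s1, s2) has no saddle point. Let R play I with probability p; indifference gives −3p + 8(1−p) = 10p + 2(1−p), so p = 6/19.
Similarly C's optimal q on s1 is 8/19, and the value is -3·(8/19) + (10)·(11/19) = 86/19.

86/19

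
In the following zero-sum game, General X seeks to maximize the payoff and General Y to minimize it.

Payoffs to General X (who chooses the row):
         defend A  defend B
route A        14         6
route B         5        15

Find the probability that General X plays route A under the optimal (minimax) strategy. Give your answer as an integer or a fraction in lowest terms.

Row minima are 6 and 5, so General X's maximin is 6; column maxima are 14 and 15, so General Y's minimax is 14. These differ, so the equilibrium is in mixed strategies.
Let General X play route A with probability p. General Y is indifferent when 14p + 5(1−p) = 6p + 15(1−p), giving p = 5/9.

5/9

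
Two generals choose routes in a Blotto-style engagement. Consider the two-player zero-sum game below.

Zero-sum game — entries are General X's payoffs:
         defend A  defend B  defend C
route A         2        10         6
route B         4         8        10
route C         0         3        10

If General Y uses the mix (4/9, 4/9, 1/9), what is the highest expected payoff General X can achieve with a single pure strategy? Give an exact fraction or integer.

58/9

route A: (2)·(4/9) + (10)·(4/9) + (6)·(1/9) = 6.
route B: (4)·(4/9) + (8)·(4/9) + (10)·(1/9) = 58/9.
route C: (0)·(4/9) + (3)·(4/9) + (10)·(1/9) = 22/9.
The best pure response is route B with expected payoff 58/9.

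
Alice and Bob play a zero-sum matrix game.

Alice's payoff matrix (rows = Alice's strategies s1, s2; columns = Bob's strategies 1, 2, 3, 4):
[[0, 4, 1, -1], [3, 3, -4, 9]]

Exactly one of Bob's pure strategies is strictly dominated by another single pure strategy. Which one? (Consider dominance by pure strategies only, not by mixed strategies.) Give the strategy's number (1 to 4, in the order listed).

2

Bob prefers columns that give Alice less. Compare 2 with 3: 1 < 4, -4 < 3.
So 3 strictly dominates 2 for Bob; 2 is strictly dominated.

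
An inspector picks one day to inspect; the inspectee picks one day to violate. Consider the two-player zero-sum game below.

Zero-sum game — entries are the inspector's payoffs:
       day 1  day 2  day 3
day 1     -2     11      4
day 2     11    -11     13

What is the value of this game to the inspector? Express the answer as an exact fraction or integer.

Column day 3 is strictly dominated by day 1 for the inspectee (it gives the inspector more in every row).
The remaining 2×2 game on (day 1, day 2) × (day 1, day 2) has no saddle point. Let the inspector play day 1 with probability p; indifference gives −2p + 11(1−p) = 11p − 11(1−p), so p = 22/35.
Similarly the inspectee's optimal q on day 1 is 22/35, and the value is -2·(22/35) + (11)·(13/35) = 99/35.

99/35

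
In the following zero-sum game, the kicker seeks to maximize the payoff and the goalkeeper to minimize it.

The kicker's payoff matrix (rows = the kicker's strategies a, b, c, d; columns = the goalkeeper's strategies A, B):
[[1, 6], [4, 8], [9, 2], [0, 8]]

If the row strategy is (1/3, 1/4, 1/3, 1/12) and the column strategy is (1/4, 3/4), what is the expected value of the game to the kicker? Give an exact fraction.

61/12

Against (1/4, 3/4), each row's expected payoff is a: 19/4; b: 7; c: 15/4; d: 6.
Taking the (1/3, 1/4, 1/3, 1/12)-weighted average: (1/3)·(19/4) + (1/4)·(7) + (1/3)·(15/4) + (1/12)·(6) = 61/12.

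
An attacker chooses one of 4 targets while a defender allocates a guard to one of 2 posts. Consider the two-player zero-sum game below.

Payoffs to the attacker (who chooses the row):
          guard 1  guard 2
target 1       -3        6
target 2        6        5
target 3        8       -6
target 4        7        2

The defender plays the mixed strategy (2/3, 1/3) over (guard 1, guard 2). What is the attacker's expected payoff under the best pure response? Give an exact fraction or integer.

17/3

target 1: (-3)·(2/3) + (6)·(1/3) = 0.
target 2: (6)·(2/3) + (5)·(1/3) = 17/3.
target 3: (8)·(2/3) + (-6)·(1/3) = 10/3.
target 4: (7)·(2/3) + (2)·(1/3) = 16/3.
The best pure response is target 2 with expected payoff 17/3.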